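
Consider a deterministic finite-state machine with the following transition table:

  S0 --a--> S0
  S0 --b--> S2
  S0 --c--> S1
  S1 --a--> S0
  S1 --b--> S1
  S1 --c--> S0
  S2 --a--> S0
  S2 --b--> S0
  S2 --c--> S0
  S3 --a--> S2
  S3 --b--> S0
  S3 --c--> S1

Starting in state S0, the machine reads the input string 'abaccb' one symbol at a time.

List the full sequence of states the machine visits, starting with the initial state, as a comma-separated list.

Start: S0
  read 'a': S0 --a--> S0
  read 'b': S0 --b--> S2
  read 'a': S2 --a--> S0
  read 'c': S0 --c--> S1
  read 'c': S1 --c--> S0
  read 'b': S0 --b--> S2

Answer: S0, S0, S2, S0, S1, S0, S2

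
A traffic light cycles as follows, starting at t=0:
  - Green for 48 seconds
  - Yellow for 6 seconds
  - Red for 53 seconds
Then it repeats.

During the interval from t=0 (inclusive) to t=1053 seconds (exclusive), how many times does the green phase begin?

Cycle = 48+6+53 = 107s
green phase starts at t = k*107 + 0 for k=0,1,2,...
Need k*107+0 < 1053 → k < 9.841
k ∈ {0, ..., 9} → 10 starts

Answer: 10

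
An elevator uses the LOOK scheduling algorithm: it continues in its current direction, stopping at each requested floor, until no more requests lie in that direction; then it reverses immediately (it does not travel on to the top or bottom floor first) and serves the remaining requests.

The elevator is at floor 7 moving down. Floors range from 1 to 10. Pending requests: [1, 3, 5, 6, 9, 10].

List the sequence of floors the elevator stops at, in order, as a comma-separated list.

Answer: 6, 5, 3, 1, 9, 10

Derivation:
Current: 7, moving DOWN
Serve below first (descending): [6, 5, 3, 1]
Then reverse, serve above (ascending): [9, 10]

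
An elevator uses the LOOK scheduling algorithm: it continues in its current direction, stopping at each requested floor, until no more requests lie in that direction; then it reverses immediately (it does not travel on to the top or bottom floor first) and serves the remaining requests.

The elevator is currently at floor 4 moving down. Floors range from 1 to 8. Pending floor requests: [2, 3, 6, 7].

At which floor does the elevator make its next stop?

Current floor: 4, direction: down
Requests above: [6, 7]
Requests below: [2, 3]
Moving down and requests lie below → nearest below is max([2, 3]) = 3

Answer: 3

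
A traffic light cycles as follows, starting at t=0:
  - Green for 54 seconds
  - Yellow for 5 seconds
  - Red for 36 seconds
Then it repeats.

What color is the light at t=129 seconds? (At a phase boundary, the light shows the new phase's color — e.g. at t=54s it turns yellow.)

Answer: green

Derivation:
Cycle length = 54 + 5 + 36 = 95s
t = 129, phase_t = 129 mod 95 = 34
34 < 54 (green end) → GREEN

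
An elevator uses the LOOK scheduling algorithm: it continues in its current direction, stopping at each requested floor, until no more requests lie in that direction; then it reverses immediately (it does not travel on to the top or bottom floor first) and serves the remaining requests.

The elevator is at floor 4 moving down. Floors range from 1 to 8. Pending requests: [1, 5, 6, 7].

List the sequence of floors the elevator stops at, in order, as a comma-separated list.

Answer: 1, 5, 6, 7

Derivation:
Current: 4, moving DOWN
Serve below first (descending): [1]
Then reverse, serve above (ascending): [5, 6, 7]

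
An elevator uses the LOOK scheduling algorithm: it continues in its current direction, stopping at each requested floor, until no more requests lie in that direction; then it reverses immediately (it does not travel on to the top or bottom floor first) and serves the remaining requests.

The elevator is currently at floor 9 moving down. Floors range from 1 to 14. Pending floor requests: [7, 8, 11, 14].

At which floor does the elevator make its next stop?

Current floor: 9, direction: down
Requests above: [11, 14]
Requests below: [7, 8]
Moving down and requests lie below → nearest below is max([7, 8]) = 8

Answer: 8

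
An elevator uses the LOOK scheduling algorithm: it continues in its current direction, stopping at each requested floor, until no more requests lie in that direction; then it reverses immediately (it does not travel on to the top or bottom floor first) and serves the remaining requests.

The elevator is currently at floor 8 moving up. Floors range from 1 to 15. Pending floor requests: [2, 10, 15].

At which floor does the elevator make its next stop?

Current floor: 8, direction: up
Requests above: [10, 15]
Requests below: [2]
Moving up and requests lie above → nearest above is min([10, 15]) = 10

Answer: 10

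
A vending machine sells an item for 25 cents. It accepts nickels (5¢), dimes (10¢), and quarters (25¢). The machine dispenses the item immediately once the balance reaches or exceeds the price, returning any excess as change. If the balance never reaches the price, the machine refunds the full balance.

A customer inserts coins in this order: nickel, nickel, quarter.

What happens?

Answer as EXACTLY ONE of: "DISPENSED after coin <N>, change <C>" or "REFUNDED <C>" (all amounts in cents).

Answer: DISPENSED after coin 3, change 10

Derivation:
Price: 25¢
Coin 1 (nickel, 5¢): balance = 5¢
Coin 2 (nickel, 5¢): balance = 10¢
Coin 3 (quarter, 25¢): balance = 35¢
  → balance >= price → DISPENSE, change = 35 - 25 = 10¢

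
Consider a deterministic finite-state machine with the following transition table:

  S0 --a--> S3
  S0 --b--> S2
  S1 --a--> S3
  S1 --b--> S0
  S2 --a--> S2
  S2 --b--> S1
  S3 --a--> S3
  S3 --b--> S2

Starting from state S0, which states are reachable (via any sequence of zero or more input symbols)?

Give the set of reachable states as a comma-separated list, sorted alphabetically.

Answer: S0, S1, S2, S3

Derivation:
BFS from S0:
  visit S0: S0--a-->S3 (new), S0--b-->S2 (new)
  visit S3: S3--a-->S3 (seen), S3--b-->S2 (seen)
  visit S2: S2--a-->S2 (seen), S2--b-->S1 (new)
  visit S1: S1--a-->S3 (seen), S1--b-->S0 (seen)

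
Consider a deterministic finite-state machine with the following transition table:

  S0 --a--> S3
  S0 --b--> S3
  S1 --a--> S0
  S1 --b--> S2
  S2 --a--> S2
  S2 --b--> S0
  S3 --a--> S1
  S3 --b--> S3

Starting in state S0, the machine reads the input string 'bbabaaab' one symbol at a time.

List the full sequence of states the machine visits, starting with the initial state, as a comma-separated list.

Answer: S0, S3, S3, S1, S2, S2, S2, S2, S0

Derivation:
Start: S0
  read 'b': S0 --b--> S3
  read 'b': S3 --b--> S3
  read 'a': S3 --a--> S1
  read 'b': S1 --b--> S2
  read 'a': S2 --a--> S2
  read 'a': S2 --a--> S2
  read 'a': S2 --a--> S2
  read 'b': S2 --b--> S0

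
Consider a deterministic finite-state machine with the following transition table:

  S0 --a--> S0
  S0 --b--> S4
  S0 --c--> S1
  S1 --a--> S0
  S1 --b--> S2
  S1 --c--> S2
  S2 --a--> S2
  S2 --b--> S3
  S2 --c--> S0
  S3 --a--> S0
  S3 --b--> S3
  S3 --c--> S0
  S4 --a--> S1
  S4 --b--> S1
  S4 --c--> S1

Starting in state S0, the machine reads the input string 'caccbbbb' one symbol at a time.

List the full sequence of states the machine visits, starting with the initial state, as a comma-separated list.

Answer: S0, S1, S0, S1, S2, S3, S3, S3, S3

Derivation:
Start: S0
  read 'c': S0 --c--> S1
  read 'a': S1 --a--> S0
  read 'c': S0 --c--> S1
  read 'c': S1 --c--> S2
  read 'b': S2 --b--> S3
  read 'b': S3 --b--> S3
  read 'b': S3 --b--> S3
  read 'b': S3 --b--> S3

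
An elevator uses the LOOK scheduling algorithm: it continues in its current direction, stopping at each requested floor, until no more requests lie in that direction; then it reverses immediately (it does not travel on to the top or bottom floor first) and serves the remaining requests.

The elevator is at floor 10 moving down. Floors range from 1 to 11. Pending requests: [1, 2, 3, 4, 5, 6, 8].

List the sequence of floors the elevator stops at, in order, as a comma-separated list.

Answer: 8, 6, 5, 4, 3, 2, 1

Derivation:
Current: 10, moving DOWN
Serve below first (descending): [8, 6, 5, 4, 3, 2, 1]
Then reverse, serve above (ascending): []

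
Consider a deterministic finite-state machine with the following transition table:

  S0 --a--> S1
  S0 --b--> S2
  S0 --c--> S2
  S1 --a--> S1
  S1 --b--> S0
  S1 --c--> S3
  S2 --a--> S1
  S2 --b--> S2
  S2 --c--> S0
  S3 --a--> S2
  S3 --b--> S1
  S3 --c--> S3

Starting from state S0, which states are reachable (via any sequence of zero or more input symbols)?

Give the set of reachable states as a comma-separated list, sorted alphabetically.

Answer: S0, S1, S2, S3

Derivation:
BFS from S0:
  visit S0: S0--a-->S1 (new), S0--b-->S2 (new), S0--c-->S2 (seen)
  visit S1: S1--a-->S1 (seen), S1--b-->S0 (seen), S1--c-->S3 (new)
  visit S2: S2--a-->S1 (seen), S2--b-->S2 (seen), S2--c-->S0 (seen)
  visit S3: S3--a-->S2 (seen), S3--b-->S1 (seen), S3--c-->S3 (seen)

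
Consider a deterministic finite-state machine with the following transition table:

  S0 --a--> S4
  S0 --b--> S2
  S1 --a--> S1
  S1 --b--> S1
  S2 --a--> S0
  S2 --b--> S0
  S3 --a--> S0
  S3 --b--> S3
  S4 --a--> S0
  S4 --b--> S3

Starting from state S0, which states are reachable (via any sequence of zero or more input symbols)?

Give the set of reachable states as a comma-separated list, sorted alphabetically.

BFS from S0:
  visit S0: S0--a-->S4 (new), S0--b-->S2 (new)
  visit S4: S4--a-->S0 (seen), S4--b-->S3 (new)
  visit S2: S2--a-->S0 (seen), S2--b-->S0 (seen)
  visit S3: S3--a-->S0 (seen), S3--b-->S3 (seen)

Answer: S0, S2, S3, S4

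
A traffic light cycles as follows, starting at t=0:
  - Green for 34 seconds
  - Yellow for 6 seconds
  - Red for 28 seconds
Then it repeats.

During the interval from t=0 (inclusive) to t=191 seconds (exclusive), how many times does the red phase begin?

Answer: 3

Derivation:
Cycle = 34+6+28 = 68s
red phase starts at t = k*68 + 40 for k=0,1,2,...
Need k*68+40 < 191 → k < 2.221
k ∈ {0, ..., 2} → 3 starts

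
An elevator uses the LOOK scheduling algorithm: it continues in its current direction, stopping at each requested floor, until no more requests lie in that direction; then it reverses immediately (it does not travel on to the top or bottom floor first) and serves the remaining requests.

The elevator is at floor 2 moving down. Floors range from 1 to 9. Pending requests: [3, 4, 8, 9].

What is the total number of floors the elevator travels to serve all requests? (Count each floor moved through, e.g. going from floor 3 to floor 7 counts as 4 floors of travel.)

Answer: 7

Derivation:
Start at floor 2 moving down, LOOK stop order: [3, 4, 8, 9]
  2 → 3: |3-2| = 1, total = 1
  3 → 4: |4-3| = 1, total = 2
  4 → 8: |8-4| = 4, total = 6
  8 → 9: |9-8| = 1, total = 7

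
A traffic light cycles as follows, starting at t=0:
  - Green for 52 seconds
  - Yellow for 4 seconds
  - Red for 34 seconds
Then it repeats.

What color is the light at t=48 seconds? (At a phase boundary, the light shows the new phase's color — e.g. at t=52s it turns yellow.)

Answer: green

Derivation:
Cycle length = 52 + 4 + 34 = 90s
t = 48, phase_t = 48 mod 90 = 48
48 < 52 (green end) → GREEN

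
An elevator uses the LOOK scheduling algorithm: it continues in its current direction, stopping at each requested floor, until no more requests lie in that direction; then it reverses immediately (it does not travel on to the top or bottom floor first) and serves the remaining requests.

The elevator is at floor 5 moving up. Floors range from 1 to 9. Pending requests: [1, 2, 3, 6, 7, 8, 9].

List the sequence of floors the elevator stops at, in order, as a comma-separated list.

Current: 5, moving UP
Serve above first (ascending): [6, 7, 8, 9]
Then reverse, serve below (descending): [3, 2, 1]

Answer: 6, 7, 8, 9, 3, 2, 1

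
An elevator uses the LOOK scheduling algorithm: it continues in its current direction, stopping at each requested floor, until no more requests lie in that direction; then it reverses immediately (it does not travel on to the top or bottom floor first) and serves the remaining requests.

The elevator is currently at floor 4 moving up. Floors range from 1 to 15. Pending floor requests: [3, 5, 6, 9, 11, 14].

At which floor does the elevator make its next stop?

Answer: 5

Derivation:
Current floor: 4, direction: up
Requests above: [5, 6, 9, 11, 14]
Requests below: [3]
Moving up and requests lie above → nearest above is min([5, 6, 9, 11, 14]) = 5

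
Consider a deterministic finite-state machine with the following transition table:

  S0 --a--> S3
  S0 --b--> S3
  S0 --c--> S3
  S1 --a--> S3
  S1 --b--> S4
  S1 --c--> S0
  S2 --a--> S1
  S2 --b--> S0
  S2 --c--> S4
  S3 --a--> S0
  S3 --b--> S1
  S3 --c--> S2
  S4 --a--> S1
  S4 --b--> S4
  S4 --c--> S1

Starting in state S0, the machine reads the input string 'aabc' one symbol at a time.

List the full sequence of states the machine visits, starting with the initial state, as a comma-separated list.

Start: S0
  read 'a': S0 --a--> S3
  read 'a': S3 --a--> S0
  read 'b': S0 --b--> S3
  read 'c': S3 --c--> S2

Answer: S0, S3, S0, S3, S2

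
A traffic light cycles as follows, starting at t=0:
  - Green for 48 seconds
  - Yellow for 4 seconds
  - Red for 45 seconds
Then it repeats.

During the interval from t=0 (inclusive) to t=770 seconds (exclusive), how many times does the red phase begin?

Cycle = 48+4+45 = 97s
red phase starts at t = k*97 + 52 for k=0,1,2,...
Need k*97+52 < 770 → k < 7.402
k ∈ {0, ..., 7} → 8 starts

Answer: 8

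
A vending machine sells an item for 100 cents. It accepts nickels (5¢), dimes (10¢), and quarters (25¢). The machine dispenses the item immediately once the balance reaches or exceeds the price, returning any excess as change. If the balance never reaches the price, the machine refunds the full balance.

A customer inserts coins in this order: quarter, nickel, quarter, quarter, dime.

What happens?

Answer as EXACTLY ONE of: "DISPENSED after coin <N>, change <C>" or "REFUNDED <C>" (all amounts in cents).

Answer: REFUNDED 90

Derivation:
Price: 100¢
Coin 1 (quarter, 25¢): balance = 25¢
Coin 2 (nickel, 5¢): balance = 30¢
Coin 3 (quarter, 25¢): balance = 55¢
Coin 4 (quarter, 25¢): balance = 80¢
Coin 5 (dime, 10¢): balance = 90¢
All coins inserted, balance 90¢ < price 100¢ → REFUND 90¢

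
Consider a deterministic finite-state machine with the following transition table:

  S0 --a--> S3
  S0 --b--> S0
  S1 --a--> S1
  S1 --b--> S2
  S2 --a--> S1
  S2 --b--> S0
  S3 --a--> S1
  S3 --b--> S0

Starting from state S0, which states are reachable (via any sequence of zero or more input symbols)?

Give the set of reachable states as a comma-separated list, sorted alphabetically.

Answer: S0, S1, S2, S3

Derivation:
BFS from S0:
  visit S0: S0--a-->S3 (new), S0--b-->S0 (seen)
  visit S3: S3--a-->S1 (new), S3--b-->S0 (seen)
  visit S1: S1--a-->S1 (seen), S1--b-->S2 (new)
  visit S2: S2--a-->S1 (seen), S2--b-->S0 (seen)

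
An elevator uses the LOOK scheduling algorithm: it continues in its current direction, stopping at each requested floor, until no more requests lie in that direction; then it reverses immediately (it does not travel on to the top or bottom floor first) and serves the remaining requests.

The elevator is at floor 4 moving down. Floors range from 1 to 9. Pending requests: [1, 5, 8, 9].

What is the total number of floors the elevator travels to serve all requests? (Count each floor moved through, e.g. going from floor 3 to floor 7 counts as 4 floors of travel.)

Answer: 11

Derivation:
Start at floor 4 moving down, LOOK stop order: [1, 5, 8, 9]
  4 → 1: |1-4| = 3, total = 3
  1 → 5: |5-1| = 4, total = 7
  5 → 8: |8-5| = 3, total = 10
  8 → 9: |9-8| = 1, total = 11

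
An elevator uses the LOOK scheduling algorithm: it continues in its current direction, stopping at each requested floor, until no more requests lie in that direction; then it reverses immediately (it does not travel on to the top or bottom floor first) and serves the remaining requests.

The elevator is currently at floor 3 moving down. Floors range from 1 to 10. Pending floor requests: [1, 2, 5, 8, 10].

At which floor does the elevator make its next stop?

Answer: 2

Derivation:
Current floor: 3, direction: down
Requests above: [5, 8, 10]
Requests below: [1, 2]
Moving down and requests lie below → nearest below is max([1, 2]) = 2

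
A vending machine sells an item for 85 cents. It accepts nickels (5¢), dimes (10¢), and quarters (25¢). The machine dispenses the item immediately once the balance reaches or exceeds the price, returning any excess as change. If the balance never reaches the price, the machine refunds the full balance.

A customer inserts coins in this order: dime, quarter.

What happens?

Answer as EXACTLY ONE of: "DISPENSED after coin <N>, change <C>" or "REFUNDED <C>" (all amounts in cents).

Price: 85¢
Coin 1 (dime, 10¢): balance = 10¢
Coin 2 (quarter, 25¢): balance = 35¢
All coins inserted, balance 35¢ < price 85¢ → REFUND 35¢

Answer: REFUNDED 35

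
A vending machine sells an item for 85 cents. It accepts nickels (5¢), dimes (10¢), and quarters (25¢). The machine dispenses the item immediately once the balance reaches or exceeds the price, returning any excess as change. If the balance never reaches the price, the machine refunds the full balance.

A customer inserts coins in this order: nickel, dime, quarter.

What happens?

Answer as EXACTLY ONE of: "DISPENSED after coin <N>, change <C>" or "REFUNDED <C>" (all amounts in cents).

Price: 85¢
Coin 1 (nickel, 5¢): balance = 5¢
Coin 2 (dime, 10¢): balance = 15¢
Coin 3 (quarter, 25¢): balance = 40¢
All coins inserted, balance 40¢ < price 85¢ → REFUND 40¢

Answer: REFUNDED 40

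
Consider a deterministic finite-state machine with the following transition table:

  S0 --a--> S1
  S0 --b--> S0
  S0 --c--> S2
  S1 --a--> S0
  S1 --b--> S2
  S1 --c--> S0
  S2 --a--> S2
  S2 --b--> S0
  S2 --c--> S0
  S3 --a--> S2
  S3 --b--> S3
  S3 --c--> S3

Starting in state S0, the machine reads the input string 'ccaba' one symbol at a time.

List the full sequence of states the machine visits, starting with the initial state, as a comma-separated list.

Start: S0
  read 'c': S0 --c--> S2
  read 'c': S2 --c--> S0
  read 'a': S0 --a--> S1
  read 'b': S1 --b--> S2
  read 'a': S2 --a--> S2

Answer: S0, S2, S0, S1, S2, S2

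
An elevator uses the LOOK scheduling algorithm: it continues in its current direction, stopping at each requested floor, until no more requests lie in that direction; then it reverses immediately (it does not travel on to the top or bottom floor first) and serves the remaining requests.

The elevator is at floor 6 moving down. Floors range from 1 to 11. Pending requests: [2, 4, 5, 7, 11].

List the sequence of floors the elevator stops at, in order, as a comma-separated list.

Answer: 5, 4, 2, 7, 11

Derivation:
Current: 6, moving DOWN
Serve below first (descending): [5, 4, 2]
Then reverse, serve above (ascending): [7, 11]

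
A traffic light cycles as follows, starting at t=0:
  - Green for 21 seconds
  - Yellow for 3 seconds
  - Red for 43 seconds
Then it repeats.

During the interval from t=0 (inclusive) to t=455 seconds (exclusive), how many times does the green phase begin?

Cycle = 21+3+43 = 67s
green phase starts at t = k*67 + 0 for k=0,1,2,...
Need k*67+0 < 455 → k < 6.791
k ∈ {0, ..., 6} → 7 starts

Answer: 7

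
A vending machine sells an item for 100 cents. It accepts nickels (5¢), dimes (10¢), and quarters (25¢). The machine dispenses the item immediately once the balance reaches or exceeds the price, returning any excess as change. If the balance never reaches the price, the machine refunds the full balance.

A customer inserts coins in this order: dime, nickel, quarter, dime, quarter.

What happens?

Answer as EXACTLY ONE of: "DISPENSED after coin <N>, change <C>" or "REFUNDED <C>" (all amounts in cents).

Price: 100¢
Coin 1 (dime, 10¢): balance = 10¢
Coin 2 (nickel, 5¢): balance = 15¢
Coin 3 (quarter, 25¢): balance = 40¢
Coin 4 (dime, 10¢): balance = 50¢
Coin 5 (quarter, 25¢): balance = 75¢
All coins inserted, balance 75¢ < price 100¢ → REFUND 75¢

Answer: REFUNDED 75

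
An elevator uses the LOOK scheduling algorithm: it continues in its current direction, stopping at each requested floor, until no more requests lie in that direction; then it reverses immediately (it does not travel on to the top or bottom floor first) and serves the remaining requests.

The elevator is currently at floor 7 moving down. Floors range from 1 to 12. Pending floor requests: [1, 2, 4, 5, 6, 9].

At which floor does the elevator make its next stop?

Answer: 6

Derivation:
Current floor: 7, direction: down
Requests above: [9]
Requests below: [1, 2, 4, 5, 6]
Moving down and requests lie below → nearest below is max([1, 2, 4, 5, 6]) = 6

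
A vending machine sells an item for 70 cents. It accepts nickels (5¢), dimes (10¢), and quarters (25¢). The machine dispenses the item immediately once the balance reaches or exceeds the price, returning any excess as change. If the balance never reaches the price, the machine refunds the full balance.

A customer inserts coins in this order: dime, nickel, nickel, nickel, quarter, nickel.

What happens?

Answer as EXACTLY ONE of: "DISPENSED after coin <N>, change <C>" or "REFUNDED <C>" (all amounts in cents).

Answer: REFUNDED 55

Derivation:
Price: 70¢
Coin 1 (dime, 10¢): balance = 10¢
Coin 2 (nickel, 5¢): balance = 15¢
Coin 3 (nickel, 5¢): balance = 20¢
Coin 4 (nickel, 5¢): balance = 25¢
Coin 5 (quarter, 25¢): balance = 50¢
Coin 6 (nickel, 5¢): balance = 55¢
All coins inserted, balance 55¢ < price 70¢ → REFUND 55¢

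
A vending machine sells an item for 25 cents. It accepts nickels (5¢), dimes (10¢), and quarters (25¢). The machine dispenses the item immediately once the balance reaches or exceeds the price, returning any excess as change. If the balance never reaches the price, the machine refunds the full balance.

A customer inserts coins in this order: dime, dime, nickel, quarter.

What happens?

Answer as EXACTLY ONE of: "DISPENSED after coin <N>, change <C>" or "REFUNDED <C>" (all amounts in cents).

Answer: DISPENSED after coin 3, change 0

Derivation:
Price: 25¢
Coin 1 (dime, 10¢): balance = 10¢
Coin 2 (dime, 10¢): balance = 20¢
Coin 3 (nickel, 5¢): balance = 25¢
  → balance >= price → DISPENSE, change = 25 - 25 = 0¢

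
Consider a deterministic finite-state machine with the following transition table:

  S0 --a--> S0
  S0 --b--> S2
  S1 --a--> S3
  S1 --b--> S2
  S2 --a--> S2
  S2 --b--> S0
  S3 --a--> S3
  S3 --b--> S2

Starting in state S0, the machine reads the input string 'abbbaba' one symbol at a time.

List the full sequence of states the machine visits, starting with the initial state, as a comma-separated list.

Start: S0
  read 'a': S0 --a--> S0
  read 'b': S0 --b--> S2
  read 'b': S2 --b--> S0
  read 'b': S0 --b--> S2
  read 'a': S2 --a--> S2
  read 'b': S2 --b--> S0
  read 'a': S0 --a--> S0

Answer: S0, S0, S2, S0, S2, S2, S0, S0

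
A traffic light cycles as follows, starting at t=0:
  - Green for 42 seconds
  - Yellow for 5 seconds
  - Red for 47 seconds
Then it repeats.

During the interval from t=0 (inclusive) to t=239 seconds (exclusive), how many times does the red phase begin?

Answer: 3

Derivation:
Cycle = 42+5+47 = 94s
red phase starts at t = k*94 + 47 for k=0,1,2,...
Need k*94+47 < 239 → k < 2.043
k ∈ {0, ..., 2} → 3 starts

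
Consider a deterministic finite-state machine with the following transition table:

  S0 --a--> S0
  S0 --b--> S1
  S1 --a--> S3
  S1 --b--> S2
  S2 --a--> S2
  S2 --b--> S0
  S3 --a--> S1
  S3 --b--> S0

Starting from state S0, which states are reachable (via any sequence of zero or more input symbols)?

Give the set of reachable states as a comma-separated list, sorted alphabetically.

BFS from S0:
  visit S0: S0--a-->S0 (seen), S0--b-->S1 (new)
  visit S1: S1--a-->S3 (new), S1--b-->S2 (new)
  visit S3: S3--a-->S1 (seen), S3--b-->S0 (seen)
  visit S2: S2--a-->S2 (seen), S2--b-->S0 (seen)

Answer: S0, S1, S2, S3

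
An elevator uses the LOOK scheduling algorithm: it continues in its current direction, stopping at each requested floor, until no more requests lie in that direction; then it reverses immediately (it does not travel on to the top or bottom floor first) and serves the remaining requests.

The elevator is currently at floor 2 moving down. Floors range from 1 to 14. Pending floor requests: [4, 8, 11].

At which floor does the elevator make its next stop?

Answer: 4

Derivation:
Current floor: 2, direction: down
Requests above: [4, 8, 11]
Requests below: []
Moving down but no requests below → reverse; nearest above is min([4, 8, 11]) = 4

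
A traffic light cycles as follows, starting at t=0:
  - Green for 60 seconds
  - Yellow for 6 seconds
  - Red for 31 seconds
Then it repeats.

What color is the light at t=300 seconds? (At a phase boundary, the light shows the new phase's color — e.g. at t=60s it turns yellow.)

Answer: green

Derivation:
Cycle length = 60 + 6 + 31 = 97s
t = 300, phase_t = 300 mod 97 = 9
9 < 60 (green end) → GREEN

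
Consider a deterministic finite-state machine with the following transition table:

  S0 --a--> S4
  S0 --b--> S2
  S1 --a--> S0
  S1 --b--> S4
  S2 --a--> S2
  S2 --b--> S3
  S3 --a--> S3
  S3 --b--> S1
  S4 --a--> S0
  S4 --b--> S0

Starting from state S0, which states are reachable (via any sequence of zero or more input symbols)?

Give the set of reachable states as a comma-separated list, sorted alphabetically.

BFS from S0:
  visit S0: S0--a-->S4 (new), S0--b-->S2 (new)
  visit S4: S4--a-->S0 (seen), S4--b-->S0 (seen)
  visit S2: S2--a-->S2 (seen), S2--b-->S3 (new)
  visit S3: S3--a-->S3 (seen), S3--b-->S1 (new)
  visit S1: S1--a-->S0 (seen), S1--b-->S4 (seen)

Answer: S0, S1, S2, S3, S4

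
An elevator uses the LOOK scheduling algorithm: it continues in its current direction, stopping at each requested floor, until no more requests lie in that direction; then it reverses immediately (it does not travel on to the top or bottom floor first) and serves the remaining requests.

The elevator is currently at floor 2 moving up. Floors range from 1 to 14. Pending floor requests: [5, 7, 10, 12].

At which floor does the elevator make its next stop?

Answer: 5

Derivation:
Current floor: 2, direction: up
Requests above: [5, 7, 10, 12]
Requests below: []
Moving up and requests lie above → nearest above is min([5, 7, 10, 12]) = 5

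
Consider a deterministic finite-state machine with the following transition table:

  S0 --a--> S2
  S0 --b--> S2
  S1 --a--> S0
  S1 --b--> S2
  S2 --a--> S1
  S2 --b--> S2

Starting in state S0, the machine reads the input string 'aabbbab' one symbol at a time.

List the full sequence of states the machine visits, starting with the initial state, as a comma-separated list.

Start: S0
  read 'a': S0 --a--> S2
  read 'a': S2 --a--> S1
  read 'b': S1 --b--> S2
  read 'b': S2 --b--> S2
  read 'b': S2 --b--> S2
  read 'a': S2 --a--> S1
  read 'b': S1 --b--> S2

Answer: S0, S2, S1, S2, S2, S2, S1, S2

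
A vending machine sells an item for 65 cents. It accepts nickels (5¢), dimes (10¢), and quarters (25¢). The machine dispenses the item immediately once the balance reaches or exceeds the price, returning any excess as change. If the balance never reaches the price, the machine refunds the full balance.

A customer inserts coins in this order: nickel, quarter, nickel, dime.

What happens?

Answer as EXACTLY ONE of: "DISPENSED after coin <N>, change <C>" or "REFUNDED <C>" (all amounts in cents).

Price: 65¢
Coin 1 (nickel, 5¢): balance = 5¢
Coin 2 (quarter, 25¢): balance = 30¢
Coin 3 (nickel, 5¢): balance = 35¢
Coin 4 (dime, 10¢): balance = 45¢
All coins inserted, balance 45¢ < price 65¢ → REFUND 45¢

Answer: REFUNDED 45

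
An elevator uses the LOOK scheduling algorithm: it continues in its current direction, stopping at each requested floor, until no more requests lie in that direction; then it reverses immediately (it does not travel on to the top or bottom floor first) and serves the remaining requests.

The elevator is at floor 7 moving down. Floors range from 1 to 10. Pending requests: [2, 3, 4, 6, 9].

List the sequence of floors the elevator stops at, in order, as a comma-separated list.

Current: 7, moving DOWN
Serve below first (descending): [6, 4, 3, 2]
Then reverse, serve above (ascending): [9]

Answer: 6, 4, 3, 2, 9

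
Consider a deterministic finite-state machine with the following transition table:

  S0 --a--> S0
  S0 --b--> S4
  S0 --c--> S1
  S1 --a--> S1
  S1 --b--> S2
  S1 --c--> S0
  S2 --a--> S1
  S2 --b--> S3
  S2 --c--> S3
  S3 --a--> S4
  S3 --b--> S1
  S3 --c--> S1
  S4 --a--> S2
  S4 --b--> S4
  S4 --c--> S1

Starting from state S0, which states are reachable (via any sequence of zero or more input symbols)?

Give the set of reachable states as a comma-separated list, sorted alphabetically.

Answer: S0, S1, S2, S3, S4

Derivation:
BFS from S0:
  visit S0: S0--a-->S0 (seen), S0--b-->S4 (new), S0--c-->S1 (new)
  visit S4: S4--a-->S2 (new), S4--b-->S4 (seen), S4--c-->S1 (seen)
  visit S1: S1--a-->S1 (seen), S1--b-->S2 (seen), S1--c-->S0 (seen)
  visit S2: S2--a-->S1 (seen), S2--b-->S3 (new), S2--c-->S3 (seen)
  visit S3: S3--a-->S4 (seen), S3--b-->S1 (seen), S3--c-->S1 (seen)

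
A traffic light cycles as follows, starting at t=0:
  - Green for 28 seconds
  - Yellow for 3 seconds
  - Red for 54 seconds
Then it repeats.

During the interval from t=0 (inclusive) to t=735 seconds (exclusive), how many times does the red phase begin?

Cycle = 28+3+54 = 85s
red phase starts at t = k*85 + 31 for k=0,1,2,...
Need k*85+31 < 735 → k < 8.282
k ∈ {0, ..., 8} → 9 starts

Answer: 9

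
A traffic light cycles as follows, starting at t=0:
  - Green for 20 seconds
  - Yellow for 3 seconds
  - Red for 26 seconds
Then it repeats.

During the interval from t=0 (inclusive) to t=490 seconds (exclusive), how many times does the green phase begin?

Cycle = 20+3+26 = 49s
green phase starts at t = k*49 + 0 for k=0,1,2,...
Need k*49+0 < 490 → k < 10.000
k ∈ {0, ..., 9} → 10 starts

Answer: 10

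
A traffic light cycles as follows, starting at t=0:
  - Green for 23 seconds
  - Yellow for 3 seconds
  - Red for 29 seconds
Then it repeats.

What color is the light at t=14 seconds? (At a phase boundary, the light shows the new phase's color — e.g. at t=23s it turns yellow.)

Cycle length = 23 + 3 + 29 = 55s
t = 14, phase_t = 14 mod 55 = 14
14 < 23 (green end) → GREEN

Answer: green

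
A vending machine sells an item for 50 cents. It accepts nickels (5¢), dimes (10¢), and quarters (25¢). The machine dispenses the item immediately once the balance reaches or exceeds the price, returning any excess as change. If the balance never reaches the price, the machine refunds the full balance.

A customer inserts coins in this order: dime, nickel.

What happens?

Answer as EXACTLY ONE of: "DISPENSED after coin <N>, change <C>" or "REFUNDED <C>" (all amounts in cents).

Price: 50¢
Coin 1 (dime, 10¢): balance = 10¢
Coin 2 (nickel, 5¢): balance = 15¢
All coins inserted, balance 15¢ < price 50¢ → REFUND 15¢

Answer: REFUNDED 15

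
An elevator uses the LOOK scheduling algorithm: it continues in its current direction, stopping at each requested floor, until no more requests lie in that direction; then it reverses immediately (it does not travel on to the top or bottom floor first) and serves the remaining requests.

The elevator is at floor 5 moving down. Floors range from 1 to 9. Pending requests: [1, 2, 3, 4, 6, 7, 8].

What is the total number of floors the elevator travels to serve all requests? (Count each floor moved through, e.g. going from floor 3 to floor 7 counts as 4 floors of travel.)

Answer: 11

Derivation:
Start at floor 5 moving down, LOOK stop order: [4, 3, 2, 1, 6, 7, 8]
  5 → 4: |4-5| = 1, total = 1
  4 → 3: |3-4| = 1, total = 2
  3 → 2: |2-3| = 1, total = 3
  2 → 1: |1-2| = 1, total = 4
  1 → 6: |6-1| = 5, total = 9
  6 → 7: |7-6| = 1, total = 10
  7 → 8: |8-7| = 1, total = 11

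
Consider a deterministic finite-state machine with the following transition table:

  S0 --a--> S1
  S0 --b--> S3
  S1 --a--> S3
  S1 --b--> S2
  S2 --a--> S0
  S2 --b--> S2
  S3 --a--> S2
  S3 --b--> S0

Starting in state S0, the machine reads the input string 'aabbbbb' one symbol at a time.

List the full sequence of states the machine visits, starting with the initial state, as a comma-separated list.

Start: S0
  read 'a': S0 --a--> S1
  read 'a': S1 --a--> S3
  read 'b': S3 --b--> S0
  read 'b': S0 --b--> S3
  read 'b': S3 --b--> S0
  read 'b': S0 --b--> S3
  read 'b': S3 --b--> S0

Answer: S0, S1, S3, S0, S3, S0, S3, S0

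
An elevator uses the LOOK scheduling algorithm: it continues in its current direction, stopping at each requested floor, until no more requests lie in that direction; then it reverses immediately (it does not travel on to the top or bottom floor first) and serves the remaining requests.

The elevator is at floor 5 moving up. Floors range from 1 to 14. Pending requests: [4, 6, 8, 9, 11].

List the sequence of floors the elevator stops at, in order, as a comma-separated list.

Current: 5, moving UP
Serve above first (ascending): [6, 8, 9, 11]
Then reverse, serve below (descending): [4]

Answer: 6, 8, 9, 11, 4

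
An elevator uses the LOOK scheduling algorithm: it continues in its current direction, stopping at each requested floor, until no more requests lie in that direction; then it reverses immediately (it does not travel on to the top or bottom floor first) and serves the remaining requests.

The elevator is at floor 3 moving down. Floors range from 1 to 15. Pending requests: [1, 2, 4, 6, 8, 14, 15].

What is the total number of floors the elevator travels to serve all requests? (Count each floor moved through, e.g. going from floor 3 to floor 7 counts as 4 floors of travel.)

Answer: 16

Derivation:
Start at floor 3 moving down, LOOK stop order: [2, 1, 4, 6, 8, 14, 15]
  3 → 2: |2-3| = 1, total = 1
  2 → 1: |1-2| = 1, total = 2
  1 → 4: |4-1| = 3, total = 5
  4 → 6: |6-4| = 2, total = 7
  6 → 8: |8-6| = 2, total = 9
  8 → 14: |14-8| = 6, total = 15
  14 → 15: |15-14| = 1, total = 16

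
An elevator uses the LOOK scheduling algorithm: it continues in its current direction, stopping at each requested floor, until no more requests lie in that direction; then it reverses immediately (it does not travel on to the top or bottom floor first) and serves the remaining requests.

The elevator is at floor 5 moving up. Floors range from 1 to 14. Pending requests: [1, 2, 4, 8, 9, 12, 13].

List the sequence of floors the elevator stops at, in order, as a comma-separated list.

Current: 5, moving UP
Serve above first (ascending): [8, 9, 12, 13]
Then reverse, serve below (descending): [4, 2, 1]

Answer: 8, 9, 12, 13, 4, 2, 1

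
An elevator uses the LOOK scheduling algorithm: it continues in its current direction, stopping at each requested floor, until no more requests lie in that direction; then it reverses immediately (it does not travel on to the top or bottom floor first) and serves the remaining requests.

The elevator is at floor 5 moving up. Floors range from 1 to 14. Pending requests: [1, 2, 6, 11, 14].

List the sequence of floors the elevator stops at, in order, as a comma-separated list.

Current: 5, moving UP
Serve above first (ascending): [6, 11, 14]
Then reverse, serve below (descending): [2, 1]

Answer: 6, 11, 14, 2, 1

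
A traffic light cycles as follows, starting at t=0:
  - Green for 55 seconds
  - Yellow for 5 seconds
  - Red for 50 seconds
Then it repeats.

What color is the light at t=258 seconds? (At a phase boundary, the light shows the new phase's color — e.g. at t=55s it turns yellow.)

Answer: green

Derivation:
Cycle length = 55 + 5 + 50 = 110s
t = 258, phase_t = 258 mod 110 = 38
38 < 55 (green end) → GREEN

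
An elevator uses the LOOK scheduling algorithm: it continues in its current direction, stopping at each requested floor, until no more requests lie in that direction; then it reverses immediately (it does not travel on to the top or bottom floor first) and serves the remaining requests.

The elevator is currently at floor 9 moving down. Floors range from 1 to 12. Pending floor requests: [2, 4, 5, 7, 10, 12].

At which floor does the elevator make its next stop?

Current floor: 9, direction: down
Requests above: [10, 12]
Requests below: [2, 4, 5, 7]
Moving down and requests lie below → nearest below is max([2, 4, 5, 7]) = 7

Answer: 7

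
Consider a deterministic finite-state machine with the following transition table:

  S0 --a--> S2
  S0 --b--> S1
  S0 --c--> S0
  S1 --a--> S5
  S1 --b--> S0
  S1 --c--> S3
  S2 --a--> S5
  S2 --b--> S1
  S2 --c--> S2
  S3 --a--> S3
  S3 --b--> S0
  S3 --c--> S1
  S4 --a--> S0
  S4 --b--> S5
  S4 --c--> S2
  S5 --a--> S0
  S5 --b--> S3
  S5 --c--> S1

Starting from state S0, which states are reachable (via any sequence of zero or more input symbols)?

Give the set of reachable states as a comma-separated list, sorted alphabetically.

BFS from S0:
  visit S0: S0--a-->S2 (new), S0--b-->S1 (new), S0--c-->S0 (seen)
  visit S2: S2--a-->S5 (new), S2--b-->S1 (seen), S2--c-->S2 (seen)
  visit S1: S1--a-->S5 (seen), S1--b-->S0 (seen), S1--c-->S3 (new)
  visit S5: S5--a-->S0 (seen), S5--b-->S3 (seen), S5--c-->S1 (seen)
  visit S3: S3--a-->S3 (seen), S3--b-->S0 (seen), S3--c-->S1 (seen)

Answer: S0, S1, S2, S3, S5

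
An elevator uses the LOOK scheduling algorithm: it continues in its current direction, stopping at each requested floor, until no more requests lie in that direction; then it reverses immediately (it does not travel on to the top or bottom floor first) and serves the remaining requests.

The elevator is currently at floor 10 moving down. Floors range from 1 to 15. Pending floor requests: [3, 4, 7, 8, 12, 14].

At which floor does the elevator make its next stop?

Current floor: 10, direction: down
Requests above: [12, 14]
Requests below: [3, 4, 7, 8]
Moving down and requests lie below → nearest below is max([3, 4, 7, 8]) = 8

Answer: 8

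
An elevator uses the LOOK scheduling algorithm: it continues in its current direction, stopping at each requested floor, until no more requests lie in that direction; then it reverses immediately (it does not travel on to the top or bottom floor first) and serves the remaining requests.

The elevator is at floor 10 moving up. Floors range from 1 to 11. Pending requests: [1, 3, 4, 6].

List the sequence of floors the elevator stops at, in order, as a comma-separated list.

Current: 10, moving UP
Serve above first (ascending): []
Then reverse, serve below (descending): [6, 4, 3, 1]

Answer: 6, 4, 3, 1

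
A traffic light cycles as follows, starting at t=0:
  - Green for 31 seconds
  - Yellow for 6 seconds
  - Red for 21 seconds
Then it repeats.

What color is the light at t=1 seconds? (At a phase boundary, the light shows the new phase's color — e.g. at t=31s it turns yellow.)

Cycle length = 31 + 6 + 21 = 58s
t = 1, phase_t = 1 mod 58 = 1
1 < 31 (green end) → GREEN

Answer: green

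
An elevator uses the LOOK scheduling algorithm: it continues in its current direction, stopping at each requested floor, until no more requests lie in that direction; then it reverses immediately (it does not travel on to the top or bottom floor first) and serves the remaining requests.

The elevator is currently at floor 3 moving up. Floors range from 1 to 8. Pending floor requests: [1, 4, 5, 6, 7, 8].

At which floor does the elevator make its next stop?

Answer: 4

Derivation:
Current floor: 3, direction: up
Requests above: [4, 5, 6, 7, 8]
Requests below: [1]
Moving up and requests lie above → nearest above is min([4, 5, 6, 7, 8]) = 4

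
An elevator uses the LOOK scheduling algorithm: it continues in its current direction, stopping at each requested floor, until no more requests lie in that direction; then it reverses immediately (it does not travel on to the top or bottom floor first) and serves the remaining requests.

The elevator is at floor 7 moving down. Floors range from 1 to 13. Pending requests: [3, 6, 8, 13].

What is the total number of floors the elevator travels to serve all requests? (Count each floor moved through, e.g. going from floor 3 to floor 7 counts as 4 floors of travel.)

Answer: 14

Derivation:
Start at floor 7 moving down, LOOK stop order: [6, 3, 8, 13]
  7 → 6: |6-7| = 1, total = 1
  6 → 3: |3-6| = 3, total = 4
  3 → 8: |8-3| = 5, total = 9
  8 → 13: |13-8| = 5, total = 14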